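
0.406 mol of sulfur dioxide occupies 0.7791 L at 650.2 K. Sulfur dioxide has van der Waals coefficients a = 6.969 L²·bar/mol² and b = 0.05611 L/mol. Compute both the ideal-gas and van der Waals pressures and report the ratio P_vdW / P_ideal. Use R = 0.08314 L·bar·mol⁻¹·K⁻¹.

Ideal: P_ideal = nRT/V = (0.406)(0.08314)(650.2)/0.7791 = 28.1702 bar
vdW: P = nRT/(V − nb) − a n²/V² = 21.9474/0.756319 − 1.14874/0.606997 = 29.0187 − 1.89250 = 27.1262 bar
Ratio = 27.1262/28.1702 = 0.9629

P_vdW / P_ideal ≈ 0.9629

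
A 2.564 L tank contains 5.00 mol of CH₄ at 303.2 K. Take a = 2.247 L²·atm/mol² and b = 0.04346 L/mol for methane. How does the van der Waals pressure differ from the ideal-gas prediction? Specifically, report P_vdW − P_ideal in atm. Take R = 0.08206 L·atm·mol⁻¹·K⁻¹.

ΔP ≈ -4.052 atm

Ideal: P_ideal = nRT/V = (5.00)(0.08206)(303.2)/2.564 = 48.5191 atm
vdW: P = nRT/(V − nb) − a n²/V² = 124.403/2.34670 − 56.1750/6.57410 = 53.0119 − 8.54490 = 44.4670 atm
ΔP = 44.4670 − 48.5191 = -4.052 atm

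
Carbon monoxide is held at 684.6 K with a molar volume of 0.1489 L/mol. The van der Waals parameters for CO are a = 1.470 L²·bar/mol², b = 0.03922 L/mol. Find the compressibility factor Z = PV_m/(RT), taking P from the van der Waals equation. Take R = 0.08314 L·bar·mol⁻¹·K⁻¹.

Z ≈ 1.184

P = RT/(V_m − b) − a/V_m² = (0.08314)(684.6)/(0.1489 − 0.03922) − 1.470/(0.1489)²
  = 56.918/0.10968 − 66.302 = 518.95 − 66.302 = 452.65 bar
Z = PV_m/(RT) = (452.65)(0.1489)/((0.08314)(684.6)) = 67.400/56.918 = 1.184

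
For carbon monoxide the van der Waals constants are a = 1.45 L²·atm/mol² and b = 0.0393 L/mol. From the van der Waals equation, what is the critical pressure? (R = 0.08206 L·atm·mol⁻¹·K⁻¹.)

P_c ≈ 34.77 atm

For a van der Waals gas, P_c = a/(27b²).
P_c = 1.45/(27×(0.0393)²) = 1.45/0.041701 = 34.77 atm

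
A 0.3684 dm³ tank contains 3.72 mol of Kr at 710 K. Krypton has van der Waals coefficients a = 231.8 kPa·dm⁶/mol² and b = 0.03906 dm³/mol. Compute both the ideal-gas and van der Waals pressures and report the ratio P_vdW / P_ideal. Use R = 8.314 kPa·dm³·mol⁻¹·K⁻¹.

Ideal: P_ideal = nRT/V = (3.72)(8.314)(710)/0.3684 = 59606.2 kPa
vdW: P = nRT/(V − nb) − a n²/V² = 21958.9/0.223097 − 3207.74/0.135719 = 98427.6 − 23635.2 = 74792.4 kPa
Ratio = 74792.4/59606.2 = 1.255

P_vdW / P_ideal ≈ 1.255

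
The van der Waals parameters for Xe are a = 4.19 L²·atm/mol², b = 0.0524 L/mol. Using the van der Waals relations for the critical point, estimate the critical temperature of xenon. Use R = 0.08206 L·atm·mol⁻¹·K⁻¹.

T_c ≈ 288.7 K

For a van der Waals gas, T_c = 8a/(27Rb).
T_c = 8×4.19/(27×0.08206×0.0524) = 33.520/0.11610 = 288.7 K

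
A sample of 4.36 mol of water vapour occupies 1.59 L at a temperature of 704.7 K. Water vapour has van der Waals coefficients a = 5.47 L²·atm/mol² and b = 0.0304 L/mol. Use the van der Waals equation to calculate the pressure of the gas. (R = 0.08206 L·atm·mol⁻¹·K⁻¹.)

P = nRT/(V − nb) − a n²/V²
nRT/(V − nb) = (4.36)(0.08206)(704.7)/(1.59 − 4.36×0.0304) = 252.13/1.4575 = 172.99 atm
a n²/V² = (5.47)(4.36)²/(1.59)² = 41.131 atm
P = 172.99 − 41.131 = 131.9 atm

P ≈ 131.9 atm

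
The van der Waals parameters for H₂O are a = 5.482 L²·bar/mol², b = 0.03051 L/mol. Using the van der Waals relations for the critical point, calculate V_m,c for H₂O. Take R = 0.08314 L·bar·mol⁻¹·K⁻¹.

For a van der Waals gas, V_m,c = 3b.
V_m,c = 3×0.03051 = 0.09153 L/mol

V_m,c ≈ 0.09153 L/mol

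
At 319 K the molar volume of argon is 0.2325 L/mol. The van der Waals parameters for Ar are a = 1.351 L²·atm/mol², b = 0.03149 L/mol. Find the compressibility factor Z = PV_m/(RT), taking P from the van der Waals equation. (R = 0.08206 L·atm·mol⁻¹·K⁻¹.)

Z ≈ 0.9347

P = RT/(V_m − b) − a/V_m² = (0.08206)(319)/(0.2325 − 0.03149) − 1.351/(0.2325)²
  = 26.177/0.20101 − 24.992 = 130.23 − 24.992 = 105.24 atm
Z = PV_m/(RT) = (105.24)(0.2325)/((0.08206)(319)) = 24.468/26.177 = 0.9347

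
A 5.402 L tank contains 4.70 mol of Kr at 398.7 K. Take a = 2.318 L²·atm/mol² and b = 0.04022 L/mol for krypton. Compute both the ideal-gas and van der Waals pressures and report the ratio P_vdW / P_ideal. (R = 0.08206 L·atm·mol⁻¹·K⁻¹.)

Ideal: P_ideal = nRT/V = (4.70)(0.08206)(398.7)/5.402 = 28.4656 atm
vdW: P = nRT/(V − nb) − a n²/V² = 153.771/5.21297 − 51.2046/29.1816 = 29.4978 − 1.75469 = 27.7431 atm
Ratio = 27.7431/28.4656 = 0.9746

P_vdW / P_ideal ≈ 0.9746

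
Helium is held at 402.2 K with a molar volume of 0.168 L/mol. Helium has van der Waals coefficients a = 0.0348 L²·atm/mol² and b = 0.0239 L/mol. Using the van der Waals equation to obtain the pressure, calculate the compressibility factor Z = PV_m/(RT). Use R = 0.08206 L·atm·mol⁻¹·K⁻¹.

P = RT/(V_m − b) − a/V_m² = (0.08206)(402.2)/(0.168 − 0.0239) − 0.0348/(0.168)²
  = 33.005/0.14410 − 1.2330 = 229.04 − 1.2330 = 227.81 atm
Z = PV_m/(RT) = (227.81)(0.168)/((0.08206)(402.2)) = 38.272/33.005 = 1.160

Z ≈ 1.160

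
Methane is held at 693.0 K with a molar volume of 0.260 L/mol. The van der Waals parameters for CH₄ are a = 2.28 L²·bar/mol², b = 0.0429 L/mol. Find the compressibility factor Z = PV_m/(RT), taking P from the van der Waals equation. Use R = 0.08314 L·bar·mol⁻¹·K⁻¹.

P = RT/(V_m − b) − a/V_m² = (0.08314)(693.0)/(0.260 − 0.0429) − 2.28/(0.260)²
  = 57.616/0.21710 − 33.728 = 265.39 − 33.728 = 231.66 bar
Z = PV_m/(RT) = (231.66)(0.260)/((0.08314)(693.0)) = 60.232/57.616 = 1.045

Z ≈ 1.045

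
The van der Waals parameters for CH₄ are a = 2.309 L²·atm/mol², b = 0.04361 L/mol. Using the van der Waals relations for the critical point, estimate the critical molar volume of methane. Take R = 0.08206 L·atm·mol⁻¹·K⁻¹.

For a van der Waals gas, V_m,c = 3b.
V_m,c = 3×0.04361 = 0.1308 L/mol

V_m,c ≈ 0.1308 L/mol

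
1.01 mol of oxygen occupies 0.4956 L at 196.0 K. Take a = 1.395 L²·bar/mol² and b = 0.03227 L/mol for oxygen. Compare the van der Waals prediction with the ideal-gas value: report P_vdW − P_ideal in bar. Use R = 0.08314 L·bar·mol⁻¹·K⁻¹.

ΔP ≈ -3.456 bar

Ideal: P_ideal = nRT/V = (1.01)(0.08314)(196.0)/0.4956 = 33.2090 bar
vdW: P = nRT/(V − nb) − a n²/V² = 16.4584/0.463007 − 1.42304/0.245619 = 35.5468 − 5.79369 = 29.7531 bar
ΔP = 29.7531 − 33.2090 = -3.456 bar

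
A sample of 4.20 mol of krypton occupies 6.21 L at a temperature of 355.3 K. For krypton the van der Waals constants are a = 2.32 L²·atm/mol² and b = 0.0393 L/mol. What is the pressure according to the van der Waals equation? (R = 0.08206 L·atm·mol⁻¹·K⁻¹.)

P ≈ 19.20 atm

P = nRT/(V − nb) − a n²/V²
nRT/(V − nb) = (4.20)(0.08206)(355.3)/(6.21 − 4.20×0.0393) = 122.45/6.0449 = 20.257 atm
a n²/V² = (2.32)(4.20)²/(6.21)² = 1.0612 atm
P = 20.257 − 1.0612 = 19.20 atm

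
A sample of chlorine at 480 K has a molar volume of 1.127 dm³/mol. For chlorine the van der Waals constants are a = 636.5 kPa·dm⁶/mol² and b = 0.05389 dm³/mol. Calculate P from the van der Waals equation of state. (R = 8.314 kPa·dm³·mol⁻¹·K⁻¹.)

P ≈ 3218 kPa

P = RT/(V_m − b) − a/V_m²
RT/(V_m − b) = (8.314)(480)/(1.127 − 0.05389) = 3990.7/1.0731 = 3718.9 kPa
a/V_m² = 636.5/(1.127)² = 501.13 kPa
P = 3718.9 − 501.13 = 3218 kPa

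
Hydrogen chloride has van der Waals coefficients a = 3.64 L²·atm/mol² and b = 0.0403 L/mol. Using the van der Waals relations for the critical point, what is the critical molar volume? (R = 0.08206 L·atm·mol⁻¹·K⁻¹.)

For a van der Waals gas, V_m,c = 3b.
V_m,c = 3×0.0403 = 0.1209 L/mol

V_m,c ≈ 0.1209 L/mol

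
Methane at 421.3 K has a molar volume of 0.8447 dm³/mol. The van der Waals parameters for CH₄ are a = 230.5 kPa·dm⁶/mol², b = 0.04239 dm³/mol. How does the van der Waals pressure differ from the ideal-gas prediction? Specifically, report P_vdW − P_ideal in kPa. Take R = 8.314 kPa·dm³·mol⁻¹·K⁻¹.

Ideal: P_ideal = RT/V_m = (8.314)(421.3)/0.8447 = 4146.67 kPa
vdW: P = RT/(V_m − b) − a/V_m² = 3502.69/0.802310 − 230.5/0.713518 = 4365.76 − 323.047 = 4042.71 kPa
ΔP = 4042.71 − 4146.67 = -104.0 kPa

ΔP ≈ -104.0 kPa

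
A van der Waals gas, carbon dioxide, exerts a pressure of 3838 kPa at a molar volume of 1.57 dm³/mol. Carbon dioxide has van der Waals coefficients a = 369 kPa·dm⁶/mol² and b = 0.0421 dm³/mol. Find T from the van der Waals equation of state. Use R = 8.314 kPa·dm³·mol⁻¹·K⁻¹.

T ≈ 732.8 K

T = (P + a/V_m²)(V_m − b)/R
P + a/V_m² = 3838 + 369/(1.57)² = 3987.7 kPa
V_m − b = 1.57 − 0.0421 = 1.5279 dm³/mol
T = (3987.7)(1.5279)/8.314 = 732.8 K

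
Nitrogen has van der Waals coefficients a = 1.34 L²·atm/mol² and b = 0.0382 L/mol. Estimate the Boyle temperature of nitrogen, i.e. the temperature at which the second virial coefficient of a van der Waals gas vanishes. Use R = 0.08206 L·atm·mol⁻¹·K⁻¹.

For a van der Waals gas the second virial coefficient B₂ = b − a/(RT) vanishes at T_B = a/(Rb).
T_B = 1.34/(0.08206×0.0382) = 1.34/0.0031347 = 427.5 K

T_B ≈ 427.5 K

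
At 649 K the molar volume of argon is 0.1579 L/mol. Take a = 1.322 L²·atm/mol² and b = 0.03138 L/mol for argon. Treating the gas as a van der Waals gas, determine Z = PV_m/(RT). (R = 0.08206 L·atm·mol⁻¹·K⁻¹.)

P = RT/(V_m − b) − a/V_m² = (0.08206)(649)/(0.1579 − 0.03138) − 1.322/(0.1579)²
  = 53.257/0.12652 − 53.023 = 420.94 − 53.023 = 367.92 atm
Z = PV_m/(RT) = (367.92)(0.1579)/((0.08206)(649)) = 58.095/53.257 = 1.091

Z ≈ 1.091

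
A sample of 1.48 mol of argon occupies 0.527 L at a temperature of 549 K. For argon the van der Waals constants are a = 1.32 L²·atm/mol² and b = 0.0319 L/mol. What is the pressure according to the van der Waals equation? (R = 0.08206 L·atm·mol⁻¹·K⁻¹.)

P ≈ 128.6 atm

P = nRT/(V − nb) − a n²/V²
nRT/(V − nb) = (1.48)(0.08206)(549)/(0.527 − 1.48×0.0319) = 66.675/0.47979 = 138.97 atm
a n²/V² = (1.32)(1.48)²/(0.527)² = 10.411 atm
P = 138.97 − 10.411 = 128.6 atm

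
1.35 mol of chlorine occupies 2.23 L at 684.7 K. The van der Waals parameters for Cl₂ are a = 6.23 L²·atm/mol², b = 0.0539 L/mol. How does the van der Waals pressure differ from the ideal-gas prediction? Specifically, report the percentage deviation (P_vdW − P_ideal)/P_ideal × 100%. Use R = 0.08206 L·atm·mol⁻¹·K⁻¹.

Ideal: P_ideal = nRT/V = (1.35)(0.08206)(684.7)/2.23 = 34.0142 atm
vdW: P = nRT/(V − nb) − a n²/V² = 75.8518/2.15724 − 11.3542/4.97290 = 35.1615 − 2.28322 = 32.8783 atm
% deviation = (32.8783 − 34.0142)/34.0142 × 100% = -3.34%

-3.34 %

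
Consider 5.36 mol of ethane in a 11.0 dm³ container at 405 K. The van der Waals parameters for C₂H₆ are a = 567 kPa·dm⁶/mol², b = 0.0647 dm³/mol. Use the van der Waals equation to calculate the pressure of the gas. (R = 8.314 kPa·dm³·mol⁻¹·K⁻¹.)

P = nRT/(V − nb) − a n²/V²
nRT/(V − nb) = (5.36)(8.314)(405)/(11.0 − 5.36×0.0647) = 18048/10.653 = 1694.2 kPa
a n²/V² = (567)(5.36)²/(11.0)² = 134.63 kPa
P = 1694.2 − 134.63 = 1560 kPa

P ≈ 1560 kPa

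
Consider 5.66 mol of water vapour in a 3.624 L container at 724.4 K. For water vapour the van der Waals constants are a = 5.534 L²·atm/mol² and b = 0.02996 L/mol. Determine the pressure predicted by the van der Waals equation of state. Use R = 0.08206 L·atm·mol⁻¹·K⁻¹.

P = nRT/(V − nb) − a n²/V²
nRT/(V − nb) = (5.66)(0.08206)(724.4)/(3.624 − 5.66×0.02996) = 336.45/3.4544 = 97.398 atm
a n²/V² = (5.534)(5.66)²/(3.624)² = 13.499 atm
P = 97.398 − 13.499 = 83.90 atm

P ≈ 83.90 atm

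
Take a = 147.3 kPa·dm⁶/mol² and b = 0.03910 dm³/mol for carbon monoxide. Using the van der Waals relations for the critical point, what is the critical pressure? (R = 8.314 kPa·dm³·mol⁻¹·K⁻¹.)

For a van der Waals gas, P_c = a/(27b²).
P_c = 147.3/(27×(0.03910)²) = 147.3/0.041278 = 3568 kPa

P_c ≈ 3568 kPa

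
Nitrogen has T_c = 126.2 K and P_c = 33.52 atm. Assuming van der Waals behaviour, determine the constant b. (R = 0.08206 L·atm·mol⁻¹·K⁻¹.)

From T_c = 8a/(27Rb) and P_c = a/(27b²): b = R T_c/(8 P_c).
b = (0.08206)(126.2)/(8×33.52) = 10.356/268.16 = 0.03862 L/mol

b ≈ 0.03862 L/mol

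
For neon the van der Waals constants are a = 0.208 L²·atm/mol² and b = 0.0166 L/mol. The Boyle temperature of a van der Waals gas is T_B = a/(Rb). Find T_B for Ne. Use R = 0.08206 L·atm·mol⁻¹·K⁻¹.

For a van der Waals gas the second virial coefficient B₂ = b − a/(RT) vanishes at T_B = a/(Rb).
T_B = 0.208/(0.08206×0.0166) = 0.208/0.0013622 = 152.7 K

T_B ≈ 152.7 K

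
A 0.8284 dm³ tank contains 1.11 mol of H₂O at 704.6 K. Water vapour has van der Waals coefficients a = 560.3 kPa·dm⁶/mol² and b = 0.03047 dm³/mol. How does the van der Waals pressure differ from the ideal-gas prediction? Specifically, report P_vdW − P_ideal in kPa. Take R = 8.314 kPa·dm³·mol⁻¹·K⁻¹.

Ideal: P_ideal = nRT/V = (1.11)(8.314)(704.6)/0.8284 = 7849.38 kPa
vdW: P = nRT/(V − nb) − a n²/V² = 6502.43/0.794578 − 690.346/0.686247 = 8183.50 − 1005.97 = 7177.53 kPa
ΔP = 7177.53 − 7849.38 = -671.9 kPa

ΔP ≈ -671.9 kPa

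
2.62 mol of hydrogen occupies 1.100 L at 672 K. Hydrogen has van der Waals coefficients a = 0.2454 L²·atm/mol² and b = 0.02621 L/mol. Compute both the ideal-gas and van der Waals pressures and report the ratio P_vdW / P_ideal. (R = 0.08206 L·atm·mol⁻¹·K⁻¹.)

P_vdW / P_ideal ≈ 1.056

Ideal: P_ideal = nRT/V = (2.62)(0.08206)(672)/1.100 = 131.344 atm
vdW: P = nRT/(V − nb) − a n²/V² = 144.478/1.03133 − 1.68452/1.21000 = 140.089 − 1.39217 = 138.697 atm
Ratio = 138.697/131.344 = 1.056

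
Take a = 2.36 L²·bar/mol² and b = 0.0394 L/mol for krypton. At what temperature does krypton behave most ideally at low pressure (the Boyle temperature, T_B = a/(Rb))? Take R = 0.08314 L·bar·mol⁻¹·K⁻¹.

T_B ≈ 720.5 K

For a van der Waals gas the second virial coefficient B₂ = b − a/(RT) vanishes at T_B = a/(Rb).
T_B = 2.36/(0.08314×0.0394) = 2.36/0.0032757 = 720.5 K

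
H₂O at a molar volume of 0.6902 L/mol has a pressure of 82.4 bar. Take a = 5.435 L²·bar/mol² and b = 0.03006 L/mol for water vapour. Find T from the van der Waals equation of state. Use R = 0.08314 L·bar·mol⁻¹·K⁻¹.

T = (P + a/V_m²)(V_m − b)/R
P + a/V_m² = 82.4 + 5.435/(0.6902)² = 93.809 bar
V_m − b = 0.6902 − 0.03006 = 0.66014 L/mol
T = (93.809)(0.66014)/0.08314 = 744.9 K

T ≈ 744.9 K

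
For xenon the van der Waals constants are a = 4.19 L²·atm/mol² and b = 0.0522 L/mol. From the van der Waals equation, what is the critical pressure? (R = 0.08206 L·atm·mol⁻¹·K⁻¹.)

P_c ≈ 56.95 atm

For a van der Waals gas, P_c = a/(27b²).
P_c = 4.19/(27×(0.0522)²) = 4.19/0.073571 = 56.95 atm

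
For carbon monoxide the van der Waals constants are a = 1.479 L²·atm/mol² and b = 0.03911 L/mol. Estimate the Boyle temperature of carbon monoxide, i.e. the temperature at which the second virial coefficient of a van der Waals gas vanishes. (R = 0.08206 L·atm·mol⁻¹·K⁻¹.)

For a van der Waals gas the second virial coefficient B₂ = b − a/(RT) vanishes at T_B = a/(Rb).
T_B = 1.479/(0.08206×0.03911) = 1.479/0.0032094 = 460.8 K

T_B ≈ 460.8 K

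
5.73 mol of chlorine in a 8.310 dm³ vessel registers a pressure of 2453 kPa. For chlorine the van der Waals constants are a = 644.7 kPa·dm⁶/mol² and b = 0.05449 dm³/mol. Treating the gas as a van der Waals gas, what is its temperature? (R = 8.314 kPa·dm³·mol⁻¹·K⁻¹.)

T = (P + a n²/V²)(V − nb)/(nR)
P + a n²/V² = 2453 + (644.7)(5.73)²/(8.310)² = 2759.5 kPa
V − nb = 8.310 − (5.73)(0.05449) = 7.9978 dm³
T = (2759.5)(7.9978)/((5.73)(8.314)) = 463.3 K

T ≈ 463.3 K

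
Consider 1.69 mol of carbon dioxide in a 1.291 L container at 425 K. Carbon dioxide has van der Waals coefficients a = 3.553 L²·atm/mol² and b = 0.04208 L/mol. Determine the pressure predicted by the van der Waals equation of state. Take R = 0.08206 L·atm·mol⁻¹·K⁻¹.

P ≈ 42.23 atm

P = nRT/(V − nb) − a n²/V²
nRT/(V − nb) = (1.69)(0.08206)(425)/(1.291 − 1.69×0.04208) = 58.940/1.2199 = 48.315 atm
a n²/V² = (3.553)(1.69)²/(1.291)² = 6.0886 atm
P = 48.315 − 6.0886 = 42.23 atm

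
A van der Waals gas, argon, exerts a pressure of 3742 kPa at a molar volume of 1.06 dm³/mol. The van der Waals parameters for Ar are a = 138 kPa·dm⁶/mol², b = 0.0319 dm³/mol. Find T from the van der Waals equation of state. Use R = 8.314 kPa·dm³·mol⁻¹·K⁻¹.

T ≈ 477.9 K

T = (P + a/V_m²)(V_m − b)/R
P + a/V_m² = 3742 + 138/(1.06)² = 3864.8 kPa
V_m − b = 1.06 − 0.0319 = 1.0281 dm³/mol
T = (3864.8)(1.0281)/8.314 = 477.9 K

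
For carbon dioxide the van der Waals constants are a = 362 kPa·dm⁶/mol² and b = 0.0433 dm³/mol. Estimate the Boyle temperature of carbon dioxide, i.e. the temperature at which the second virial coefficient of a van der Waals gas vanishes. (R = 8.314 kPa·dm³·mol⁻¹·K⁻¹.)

For a van der Waals gas the second virial coefficient B₂ = b − a/(RT) vanishes at T_B = a/(Rb).
T_B = 362/(8.314×0.0433) = 362/0.36000 = 1006 K

T_B ≈ 1006 K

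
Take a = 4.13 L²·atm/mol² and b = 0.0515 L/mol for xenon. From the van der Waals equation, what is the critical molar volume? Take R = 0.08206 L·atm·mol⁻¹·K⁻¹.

V_m,c ≈ 0.1545 L/mol

For a van der Waals gas, V_m,c = 3b.
V_m,c = 3×0.0515 = 0.1545 L/mol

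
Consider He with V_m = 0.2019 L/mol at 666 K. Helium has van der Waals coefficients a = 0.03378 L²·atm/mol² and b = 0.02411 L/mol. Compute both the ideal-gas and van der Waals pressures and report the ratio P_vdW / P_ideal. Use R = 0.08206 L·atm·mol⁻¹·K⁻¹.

Ideal: P_ideal = RT/V_m = (0.08206)(666)/0.2019 = 270.688 atm
vdW: P = RT/(V_m − b) − a/V_m² = 54.6520/0.177790 − 0.03378/0.0407636 = 307.396 − 0.828680 = 306.567 atm
Ratio = 306.567/270.688 = 1.133

P_vdW / P_ideal ≈ 1.133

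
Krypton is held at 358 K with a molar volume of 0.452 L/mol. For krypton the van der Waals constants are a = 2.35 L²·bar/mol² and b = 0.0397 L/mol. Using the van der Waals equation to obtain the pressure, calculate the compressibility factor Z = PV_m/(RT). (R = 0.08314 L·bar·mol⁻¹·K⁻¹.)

Z ≈ 0.9216

P = RT/(V_m − b) − a/V_m² = (0.08314)(358)/(0.452 − 0.0397) − 2.35/(0.452)²
  = 29.764/0.41230 − 11.502 = 72.190 − 11.502 = 60.688 bar
Z = PV_m/(RT) = (60.688)(0.452)/((0.08314)(358)) = 27.431/29.764 = 0.9216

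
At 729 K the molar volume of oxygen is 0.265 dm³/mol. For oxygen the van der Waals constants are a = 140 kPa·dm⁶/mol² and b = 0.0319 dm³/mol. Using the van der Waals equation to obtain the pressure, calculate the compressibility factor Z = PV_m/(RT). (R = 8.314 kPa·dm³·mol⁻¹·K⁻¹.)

Z ≈ 1.050

P = RT/(V_m − b) − a/V_m² = (8.314)(729)/(0.265 − 0.0319) − 140/(0.265)²
  = 6060.9/0.23310 − 1993.6 = 26001 − 1993.6 = 24007 kPa
Z = PV_m/(RT) = (24007)(0.265)/((8.314)(729)) = 6361.9/6060.9 = 1.050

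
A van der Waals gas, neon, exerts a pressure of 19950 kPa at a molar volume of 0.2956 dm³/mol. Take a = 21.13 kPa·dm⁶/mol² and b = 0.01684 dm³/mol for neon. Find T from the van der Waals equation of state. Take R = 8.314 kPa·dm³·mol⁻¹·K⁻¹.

T = (P + a/V_m²)(V_m − b)/R
P + a/V_m² = 19950 + 21.13/(0.2956)² = 20192 kPa
V_m − b = 0.2956 − 0.01684 = 0.27876 dm³/mol
T = (20192)(0.27876)/8.314 = 677.0 K

T ≈ 677.0 K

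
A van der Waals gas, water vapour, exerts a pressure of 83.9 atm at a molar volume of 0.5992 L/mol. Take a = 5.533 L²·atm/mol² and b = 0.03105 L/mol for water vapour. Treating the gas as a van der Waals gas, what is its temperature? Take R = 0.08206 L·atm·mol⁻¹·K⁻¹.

T ≈ 687.6 K

T = (P + a/V_m²)(V_m − b)/R
P + a/V_m² = 83.9 + 5.533/(0.5992)² = 99.311 atm
V_m − b = 0.5992 − 0.03105 = 0.56815 L/mol
T = (99.311)(0.56815)/0.08206 = 687.6 K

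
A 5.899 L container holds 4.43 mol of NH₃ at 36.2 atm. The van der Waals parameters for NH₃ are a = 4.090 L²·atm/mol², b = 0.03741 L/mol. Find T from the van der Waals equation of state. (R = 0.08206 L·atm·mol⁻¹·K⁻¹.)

T = (P + a n²/V²)(V − nb)/(nR)
P + a n²/V² = 36.2 + (4.090)(4.43)²/(5.899)² = 38.507 atm
V − nb = 5.899 − (4.43)(0.03741) = 5.7333 L
T = (38.507)(5.7333)/((4.43)(0.08206)) = 607.3 K

T ≈ 607.3 K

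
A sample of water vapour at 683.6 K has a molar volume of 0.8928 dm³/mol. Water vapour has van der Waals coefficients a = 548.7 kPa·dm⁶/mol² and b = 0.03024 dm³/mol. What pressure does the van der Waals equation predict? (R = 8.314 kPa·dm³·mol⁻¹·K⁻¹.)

P ≈ 5901 kPa

P = RT/(V_m − b) − a/V_m²
RT/(V_m − b) = (8.314)(683.6)/(0.8928 − 0.03024) = 5683.5/0.86256 = 6589.1 kPa
a/V_m² = 548.7/(0.8928)² = 688.38 kPa
P = 6589.1 − 688.38 = 5901 kPa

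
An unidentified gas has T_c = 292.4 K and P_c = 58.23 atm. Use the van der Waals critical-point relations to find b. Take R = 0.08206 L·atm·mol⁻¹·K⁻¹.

b ≈ 0.05151 L/mol

From T_c = 8a/(27Rb) and P_c = a/(27b²): b = R T_c/(8 P_c).
b = (0.08206)(292.4)/(8×58.23) = 23.994/465.84 = 0.05151 L/mol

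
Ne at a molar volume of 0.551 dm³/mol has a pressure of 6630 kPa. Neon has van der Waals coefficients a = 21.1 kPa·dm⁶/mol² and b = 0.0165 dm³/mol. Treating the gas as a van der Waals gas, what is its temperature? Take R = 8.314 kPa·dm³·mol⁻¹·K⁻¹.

T ≈ 430.7 K

T = (P + a/V_m²)(V_m − b)/R
P + a/V_m² = 6630 + 21.1/(0.551)² = 6699.5 kPa
V_m − b = 0.551 − 0.0165 = 0.53450 dm³/mol
T = (6699.5)(0.53450)/8.314 = 430.7 K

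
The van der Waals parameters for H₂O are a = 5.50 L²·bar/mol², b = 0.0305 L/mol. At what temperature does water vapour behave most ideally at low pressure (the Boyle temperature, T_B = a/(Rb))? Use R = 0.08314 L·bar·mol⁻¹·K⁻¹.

T_B ≈ 2169 K

For a van der Waals gas the second virial coefficient B₂ = b − a/(RT) vanishes at T_B = a/(Rb).
T_B = 5.50/(0.08314×0.0305) = 5.50/0.0025358 = 2169 K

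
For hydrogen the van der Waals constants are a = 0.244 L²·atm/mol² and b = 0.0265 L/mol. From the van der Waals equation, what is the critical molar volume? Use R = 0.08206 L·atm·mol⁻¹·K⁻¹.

For a van der Waals gas, V_m,c = 3b.
V_m,c = 3×0.0265 = 0.07950 L/mol

V_m,c ≈ 0.07950 L/mol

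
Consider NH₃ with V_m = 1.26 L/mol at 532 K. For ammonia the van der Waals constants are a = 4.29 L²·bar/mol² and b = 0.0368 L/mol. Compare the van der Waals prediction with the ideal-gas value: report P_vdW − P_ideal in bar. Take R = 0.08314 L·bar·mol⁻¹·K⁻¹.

ΔP ≈ -1.646 bar

Ideal: P_ideal = RT/V_m = (0.08314)(532)/1.26 = 35.1036 bar
vdW: P = RT/(V_m − b) − a/V_m² = 44.2305/1.22320 − 4.29/1.58760 = 36.1597 − 2.70219 = 33.4575 bar
ΔP = 33.4575 − 35.1036 = -1.646 bar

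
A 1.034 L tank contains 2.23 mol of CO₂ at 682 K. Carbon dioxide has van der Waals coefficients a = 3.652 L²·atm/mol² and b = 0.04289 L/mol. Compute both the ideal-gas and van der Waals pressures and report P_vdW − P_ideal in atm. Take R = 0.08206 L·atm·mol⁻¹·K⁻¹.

ΔP ≈ -4.68 atm

Ideal: P_ideal = nRT/V = (2.23)(0.08206)(682)/1.034 = 120.698 atm
vdW: P = nRT/(V − nb) − a n²/V² = 124.802/0.938355 − 18.1610/1.06916 = 133.001 − 16.9862 = 116.015 atm
ΔP = 116.015 − 120.698 = -4.68 atm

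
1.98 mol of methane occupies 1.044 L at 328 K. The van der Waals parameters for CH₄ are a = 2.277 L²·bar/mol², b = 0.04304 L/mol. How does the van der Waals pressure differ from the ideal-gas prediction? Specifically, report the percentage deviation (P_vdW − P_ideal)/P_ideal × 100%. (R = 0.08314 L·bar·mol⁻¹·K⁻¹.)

-6.95 %

Ideal: P_ideal = nRT/V = (1.98)(0.08314)(328)/1.044 = 51.7188 bar
vdW: P = nRT/(V − nb) − a n²/V² = 53.9944/0.958781 − 8.92675/1.08994 = 56.3157 − 8.19013 = 48.1256 bar
% deviation = (48.1256 − 51.7188)/51.7188 × 100% = -6.95%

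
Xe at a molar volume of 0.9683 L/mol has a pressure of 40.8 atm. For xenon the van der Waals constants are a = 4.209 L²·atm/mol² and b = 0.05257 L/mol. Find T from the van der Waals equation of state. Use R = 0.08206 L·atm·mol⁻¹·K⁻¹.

T = (P + a/V_m²)(V_m − b)/R
P + a/V_m² = 40.8 + 4.209/(0.9683)² = 45.289 atm
V_m − b = 0.9683 − 0.05257 = 0.91573 L/mol
T = (45.289)(0.91573)/0.08206 = 505.4 K

T ≈ 505.4 K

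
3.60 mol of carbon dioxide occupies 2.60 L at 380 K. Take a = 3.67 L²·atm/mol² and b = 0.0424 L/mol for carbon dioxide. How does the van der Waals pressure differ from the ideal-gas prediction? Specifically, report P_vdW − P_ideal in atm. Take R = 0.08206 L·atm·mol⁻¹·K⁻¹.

Ideal: P_ideal = nRT/V = (3.60)(0.08206)(380)/2.60 = 43.1762 atm
vdW: P = nRT/(V − nb) − a n²/V² = 112.258/2.44736 − 47.5632/6.76000 = 45.8690 − 7.03598 = 38.8330 atm
ΔP = 38.8330 − 43.1762 = -4.343 atm

ΔP ≈ -4.343 atm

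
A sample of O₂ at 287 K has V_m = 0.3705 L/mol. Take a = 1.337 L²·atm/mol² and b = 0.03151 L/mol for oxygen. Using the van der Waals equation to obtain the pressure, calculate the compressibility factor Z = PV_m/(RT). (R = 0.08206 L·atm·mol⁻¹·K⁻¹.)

P = RT/(V_m − b) − a/V_m² = (0.08206)(287)/(0.3705 − 0.03151) − 1.337/(0.3705)²
  = 23.551/0.33899 − 9.7399 = 69.474 − 9.7399 = 59.734 atm
Z = PV_m/(RT) = (59.734)(0.3705)/((0.08206)(287)) = 22.131/23.551 = 0.9397

Z ≈ 0.9397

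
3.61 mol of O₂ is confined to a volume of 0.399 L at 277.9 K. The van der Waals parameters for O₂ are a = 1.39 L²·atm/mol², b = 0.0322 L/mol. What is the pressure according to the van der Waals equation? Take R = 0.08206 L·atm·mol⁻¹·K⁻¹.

P = nRT/(V − nb) − a n²/V²
nRT/(V − nb) = (3.61)(0.08206)(277.9)/(0.399 − 3.61×0.0322) = 82.324/0.28276 = 291.14 atm
a n²/V² = (1.39)(3.61)²/(0.399)² = 113.78 atm
P = 291.14 − 113.78 = 177.4 atm

P ≈ 177.4 atm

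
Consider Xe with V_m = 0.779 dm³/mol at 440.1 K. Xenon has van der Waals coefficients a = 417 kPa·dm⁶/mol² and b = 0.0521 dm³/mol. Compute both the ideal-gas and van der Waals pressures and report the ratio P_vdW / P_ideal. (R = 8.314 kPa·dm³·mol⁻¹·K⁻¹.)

P_vdW / P_ideal ≈ 0.9254

Ideal: P_ideal = RT/V_m = (8.314)(440.1)/0.779 = 4697.04 kPa
vdW: P = RT/(V_m − b) − a/V_m² = 3658.99/0.726900 − 417/0.606841 = 5033.69 − 687.165 = 4346.53 kPa
Ratio = 4346.53/4697.04 = 0.9254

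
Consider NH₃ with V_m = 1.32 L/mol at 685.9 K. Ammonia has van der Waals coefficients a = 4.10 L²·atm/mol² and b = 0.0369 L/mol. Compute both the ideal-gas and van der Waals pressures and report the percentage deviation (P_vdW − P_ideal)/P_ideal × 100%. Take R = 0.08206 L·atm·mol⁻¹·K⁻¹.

-2.64 %

Ideal: P_ideal = RT/V_m = (0.08206)(685.9)/1.32 = 42.6401 atm
vdW: P = RT/(V_m − b) − a/V_m² = 56.2850/1.28310 − 4.10/1.74240 = 43.8664 − 2.35308 = 41.5133 atm
% deviation = (41.5133 − 42.6401)/42.6401 × 100% = -2.64%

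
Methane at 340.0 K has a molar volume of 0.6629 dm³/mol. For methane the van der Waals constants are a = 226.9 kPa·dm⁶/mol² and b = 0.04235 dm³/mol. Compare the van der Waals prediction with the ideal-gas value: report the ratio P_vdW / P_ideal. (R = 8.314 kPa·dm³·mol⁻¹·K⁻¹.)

P_vdW / P_ideal ≈ 0.9472

Ideal: P_ideal = RT/V_m = (8.314)(340.0)/0.6629 = 4264.23 kPa
vdW: P = RT/(V_m − b) − a/V_m² = 2826.76/0.620550 − 226.9/0.439436 = 4555.25 − 516.344 = 4038.91 kPa
Ratio = 4038.91/4264.23 = 0.9472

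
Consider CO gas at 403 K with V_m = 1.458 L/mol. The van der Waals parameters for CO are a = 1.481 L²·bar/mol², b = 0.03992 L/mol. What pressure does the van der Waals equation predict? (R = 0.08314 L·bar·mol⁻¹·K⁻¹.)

P ≈ 22.93 bar

P = RT/(V_m − b) − a/V_m²
RT/(V_m − b) = (0.08314)(403)/(1.458 − 0.03992) = 33.505/1.4181 = 23.627 bar
a/V_m² = 1.481/(1.458)² = 0.69669 bar
P = 23.627 − 0.69669 = 22.93 bar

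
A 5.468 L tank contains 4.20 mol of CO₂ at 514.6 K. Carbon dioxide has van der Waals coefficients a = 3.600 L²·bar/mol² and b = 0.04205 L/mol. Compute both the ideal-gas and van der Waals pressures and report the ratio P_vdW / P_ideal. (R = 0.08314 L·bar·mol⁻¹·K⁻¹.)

P_vdW / P_ideal ≈ 0.9687

Ideal: P_ideal = nRT/V = (4.20)(0.08314)(514.6)/5.468 = 32.8625 bar
vdW: P = nRT/(V − nb) − a n²/V² = 179.692/5.29139 − 63.5040/29.8990 = 33.9593 − 2.12395 = 31.8354 bar
Ratio = 31.8354/32.8625 = 0.9687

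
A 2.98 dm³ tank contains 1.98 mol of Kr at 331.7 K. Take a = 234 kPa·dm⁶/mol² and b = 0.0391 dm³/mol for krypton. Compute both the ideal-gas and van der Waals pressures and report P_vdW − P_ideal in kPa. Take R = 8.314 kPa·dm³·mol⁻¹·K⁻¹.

ΔP ≈ -54.4 kPa

Ideal: P_ideal = nRT/V = (1.98)(8.314)(331.7)/2.98 = 1832.33 kPa
vdW: P = nRT/(V − nb) − a n²/V² = 5460.35/2.90258 − 917.374/8.88040 = 1881.21 − 103.303 = 1777.91 kPa
ΔP = 1777.91 − 1832.33 = -54.4 kPa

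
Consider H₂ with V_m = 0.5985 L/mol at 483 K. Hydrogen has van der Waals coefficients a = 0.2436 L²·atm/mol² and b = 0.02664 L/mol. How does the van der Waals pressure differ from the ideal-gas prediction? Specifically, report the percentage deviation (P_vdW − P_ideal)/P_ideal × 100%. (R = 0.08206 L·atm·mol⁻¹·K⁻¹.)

Ideal: P_ideal = RT/V_m = (0.08206)(483)/0.5985 = 66.2239 atm
vdW: P = RT/(V_m − b) − a/V_m² = 39.6350/0.571860 − 0.2436/0.358202 = 69.3089 − 0.680063 = 68.6288 atm
% deviation = (68.6288 − 66.2239)/66.2239 × 100% = 3.63%

3.63 %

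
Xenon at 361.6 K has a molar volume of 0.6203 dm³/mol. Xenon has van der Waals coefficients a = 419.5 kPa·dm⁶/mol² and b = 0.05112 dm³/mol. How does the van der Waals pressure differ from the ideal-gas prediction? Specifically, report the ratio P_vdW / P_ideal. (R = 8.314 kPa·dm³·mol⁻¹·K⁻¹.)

P_vdW / P_ideal ≈ 0.8649

Ideal: P_ideal = RT/V_m = (8.314)(361.6)/0.6203 = 4846.59 kPa
vdW: P = RT/(V_m − b) − a/V_m² = 3006.34/0.569180 − 419.5/0.384772 = 5281.88 − 1090.26 = 4191.62 kPa
Ratio = 4191.62/4846.59 = 0.8649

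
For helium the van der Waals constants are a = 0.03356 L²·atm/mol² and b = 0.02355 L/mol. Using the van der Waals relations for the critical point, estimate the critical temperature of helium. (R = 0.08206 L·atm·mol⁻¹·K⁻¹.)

T_c ≈ 5.145 K

For a van der Waals gas, T_c = 8a/(27Rb).
T_c = 8×0.03356/(27×0.08206×0.02355) = 0.26848/0.052178 = 5.145 K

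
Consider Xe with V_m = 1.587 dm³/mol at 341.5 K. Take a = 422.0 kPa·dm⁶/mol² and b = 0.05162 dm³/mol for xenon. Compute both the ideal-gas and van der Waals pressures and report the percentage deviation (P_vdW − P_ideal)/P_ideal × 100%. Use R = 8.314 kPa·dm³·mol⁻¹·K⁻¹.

Ideal: P_ideal = RT/V_m = (8.314)(341.5)/1.587 = 1789.06 kPa
vdW: P = RT/(V_m − b) − a/V_m² = 2839.23/1.53538 − 422.0/2.51857 = 1849.20 − 167.555 = 1681.65 kPa
% deviation = (1681.65 − 1789.06)/1789.06 × 100% = -6.00%

-6.00 %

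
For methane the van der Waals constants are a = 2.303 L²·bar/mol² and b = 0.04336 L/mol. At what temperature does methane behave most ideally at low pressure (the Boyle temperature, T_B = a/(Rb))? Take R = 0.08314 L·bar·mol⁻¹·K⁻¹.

T_B ≈ 638.8 K

For a van der Waals gas the second virial coefficient B₂ = b − a/(RT) vanishes at T_B = a/(Rb).
T_B = 2.303/(0.08314×0.04336) = 2.303/0.0036050 = 638.8 K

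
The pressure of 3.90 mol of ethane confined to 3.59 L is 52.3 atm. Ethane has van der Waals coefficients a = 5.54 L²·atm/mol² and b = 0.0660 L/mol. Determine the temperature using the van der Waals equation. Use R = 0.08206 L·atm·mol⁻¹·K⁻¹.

T ≈ 612.7 K

T = (P + a n²/V²)(V − nb)/(nR)
P + a n²/V² = 52.3 + (5.54)(3.90)²/(3.59)² = 58.838 atm
V − nb = 3.59 − (3.90)(0.0660) = 3.3326 L
T = (58.838)(3.3326)/((3.90)(0.08206)) = 612.7 K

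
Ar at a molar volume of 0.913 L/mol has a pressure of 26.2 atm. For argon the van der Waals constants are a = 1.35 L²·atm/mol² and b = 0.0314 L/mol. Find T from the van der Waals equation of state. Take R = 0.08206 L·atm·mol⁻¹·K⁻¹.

T ≈ 298.9 K

T = (P + a/V_m²)(V_m − b)/R
P + a/V_m² = 26.2 + 1.35/(0.913)² = 27.820 atm
V_m − b = 0.913 − 0.0314 = 0.88160 L/mol
T = (27.820)(0.88160)/0.08206 = 298.9 K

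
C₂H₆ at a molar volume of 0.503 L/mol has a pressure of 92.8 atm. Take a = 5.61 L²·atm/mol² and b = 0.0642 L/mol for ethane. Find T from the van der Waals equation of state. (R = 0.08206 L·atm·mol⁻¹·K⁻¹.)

T = (P + a/V_m²)(V_m − b)/R
P + a/V_m² = 92.8 + 5.61/(0.503)² = 114.97 atm
V_m − b = 0.503 − 0.0642 = 0.43880 L/mol
T = (114.97)(0.43880)/0.08206 = 614.8 K

T ≈ 614.8 K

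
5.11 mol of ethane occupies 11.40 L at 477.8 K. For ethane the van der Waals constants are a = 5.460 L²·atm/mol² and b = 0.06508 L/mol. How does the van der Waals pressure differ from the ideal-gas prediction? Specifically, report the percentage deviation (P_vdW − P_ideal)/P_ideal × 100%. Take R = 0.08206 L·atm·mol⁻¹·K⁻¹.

-3.24 %

Ideal: P_ideal = nRT/V = (5.11)(0.08206)(477.8)/11.40 = 17.5749 atm
vdW: P = nRT/(V − nb) − a n²/V² = 200.354/11.0674 − 142.572/129.960 = 18.1031 − 1.09705 = 17.0061 atm
% deviation = (17.0061 − 17.5749)/17.5749 × 100% = -3.24%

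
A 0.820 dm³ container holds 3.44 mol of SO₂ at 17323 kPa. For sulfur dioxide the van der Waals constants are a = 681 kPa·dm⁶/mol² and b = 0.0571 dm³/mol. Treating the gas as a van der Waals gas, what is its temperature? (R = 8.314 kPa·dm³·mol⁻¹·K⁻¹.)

T = (P + a n²/V²)(V − nb)/(nR)
P + a n²/V² = 17323 + (681)(3.44)²/(0.820)² = 29308 kPa
V − nb = 0.820 − (3.44)(0.0571) = 0.62358 dm³
T = (29308)(0.62358)/((3.44)(8.314)) = 639.0 K

T ≈ 639.0 K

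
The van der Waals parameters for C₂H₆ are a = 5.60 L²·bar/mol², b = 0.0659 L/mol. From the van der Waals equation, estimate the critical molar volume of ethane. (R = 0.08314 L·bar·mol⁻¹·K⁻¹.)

For a van der Waals gas, V_m,c = 3b.
V_m,c = 3×0.0659 = 0.1977 L/mol

V_m,c ≈ 0.1977 L/mol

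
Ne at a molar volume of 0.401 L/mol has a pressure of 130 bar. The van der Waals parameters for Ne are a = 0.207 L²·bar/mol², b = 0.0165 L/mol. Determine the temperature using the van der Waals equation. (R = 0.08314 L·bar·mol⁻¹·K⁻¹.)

T = (P + a/V_m²)(V_m − b)/R
P + a/V_m² = 130 + 0.207/(0.401)² = 131.29 bar
V_m − b = 0.401 − 0.0165 = 0.38450 L/mol
T = (131.29)(0.38450)/0.08314 = 607.2 K

T ≈ 607.2 K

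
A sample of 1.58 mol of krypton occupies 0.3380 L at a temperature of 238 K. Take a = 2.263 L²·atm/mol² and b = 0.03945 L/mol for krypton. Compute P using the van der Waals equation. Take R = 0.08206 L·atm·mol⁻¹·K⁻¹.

P = nRT/(V − nb) − a n²/V²
nRT/(V − nb) = (1.58)(0.08206)(238)/(0.3380 − 1.58×0.03945) = 30.858/0.27567 = 111.94 atm
a n²/V² = (2.263)(1.58)²/(0.3380)² = 49.450 atm
P = 111.94 − 49.450 = 62.49 atm

P ≈ 62.49 atm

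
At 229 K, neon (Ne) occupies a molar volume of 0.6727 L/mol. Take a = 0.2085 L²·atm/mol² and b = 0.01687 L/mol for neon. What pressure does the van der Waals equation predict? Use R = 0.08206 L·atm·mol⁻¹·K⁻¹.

P ≈ 28.19 atm

P = RT/(V_m − b) − a/V_m²
RT/(V_m − b) = (0.08206)(229)/(0.6727 − 0.01687) = 18.792/0.65583 = 28.654 atm
a/V_m² = 0.2085/(0.6727)² = 0.46075 atm
P = 28.654 − 0.46075 = 28.19 atm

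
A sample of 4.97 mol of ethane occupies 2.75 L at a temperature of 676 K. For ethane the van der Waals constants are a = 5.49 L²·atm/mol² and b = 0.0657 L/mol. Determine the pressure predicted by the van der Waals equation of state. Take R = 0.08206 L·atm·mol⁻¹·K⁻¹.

P = nRT/(V − nb) − a n²/V²
nRT/(V − nb) = (4.97)(0.08206)(676)/(2.75 − 4.97×0.0657) = 275.70/2.4235 = 113.76 atm
a n²/V² = (5.49)(4.97)²/(2.75)² = 17.932 atm
P = 113.76 − 17.932 = 95.83 atm

P ≈ 95.83 atm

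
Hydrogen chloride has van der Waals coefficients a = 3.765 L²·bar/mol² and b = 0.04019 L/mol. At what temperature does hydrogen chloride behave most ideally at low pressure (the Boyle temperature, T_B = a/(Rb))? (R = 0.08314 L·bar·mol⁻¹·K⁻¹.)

For a van der Waals gas the second virial coefficient B₂ = b − a/(RT) vanishes at T_B = a/(Rb).
T_B = 3.765/(0.08314×0.04019) = 3.765/0.0033414 = 1127 K

T_B ≈ 1127 K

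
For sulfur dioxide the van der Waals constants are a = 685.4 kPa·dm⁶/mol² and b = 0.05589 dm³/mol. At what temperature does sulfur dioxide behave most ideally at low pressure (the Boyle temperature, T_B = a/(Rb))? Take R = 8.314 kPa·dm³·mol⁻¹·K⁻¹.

For a van der Waals gas the second virial coefficient B₂ = b − a/(RT) vanishes at T_B = a/(Rb).
T_B = 685.4/(8.314×0.05589) = 685.4/0.46467 = 1475 K

T_B ≈ 1475 K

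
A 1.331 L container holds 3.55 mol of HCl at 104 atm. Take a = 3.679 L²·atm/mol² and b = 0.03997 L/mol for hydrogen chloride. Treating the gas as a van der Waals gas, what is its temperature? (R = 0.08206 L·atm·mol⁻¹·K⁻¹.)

T = (P + a n²/V²)(V − nb)/(nR)
P + a n²/V² = 104 + (3.679)(3.55)²/(1.331)² = 130.17 atm
V − nb = 1.331 − (3.55)(0.03997) = 1.1891 L
T = (130.17)(1.1891)/((3.55)(0.08206)) = 531.3 K

T ≈ 531.3 K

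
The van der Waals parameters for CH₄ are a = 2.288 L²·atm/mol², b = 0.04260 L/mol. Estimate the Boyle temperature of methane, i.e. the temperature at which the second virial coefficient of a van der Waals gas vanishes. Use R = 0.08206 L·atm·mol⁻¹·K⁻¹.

T_B ≈ 654.5 K

For a van der Waals gas the second virial coefficient B₂ = b − a/(RT) vanishes at T_B = a/(Rb).
T_B = 2.288/(0.08206×0.04260) = 2.288/0.0034958 = 654.5 K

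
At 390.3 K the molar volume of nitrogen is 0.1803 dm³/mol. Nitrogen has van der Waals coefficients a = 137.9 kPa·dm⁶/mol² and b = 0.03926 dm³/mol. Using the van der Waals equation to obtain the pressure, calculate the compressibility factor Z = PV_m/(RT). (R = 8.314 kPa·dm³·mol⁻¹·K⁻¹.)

Z ≈ 1.043

P = RT/(V_m − b) − a/V_m² = (8.314)(390.3)/(0.1803 − 0.03926) − 137.9/(0.1803)²
  = 3245.0/0.14104 − 4242.0 = 23008 − 4242.0 = 18766 kPa
Z = PV_m/(RT) = (18766)(0.1803)/((8.314)(390.3)) = 3383.5/3245.0 = 1.043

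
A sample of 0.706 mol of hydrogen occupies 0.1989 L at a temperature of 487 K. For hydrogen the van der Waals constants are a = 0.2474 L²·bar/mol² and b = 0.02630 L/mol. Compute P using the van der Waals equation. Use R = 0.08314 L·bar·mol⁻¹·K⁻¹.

P ≈ 155.4 bar

P = nRT/(V − nb) − a n²/V²
nRT/(V − nb) = (0.706)(0.08314)(487)/(0.1989 − 0.706×0.02630) = 28.585/0.18033 = 158.51 bar
a n²/V² = (0.2474)(0.706)²/(0.1989)² = 3.1170 bar
P = 158.51 − 3.1170 = 155.4 bar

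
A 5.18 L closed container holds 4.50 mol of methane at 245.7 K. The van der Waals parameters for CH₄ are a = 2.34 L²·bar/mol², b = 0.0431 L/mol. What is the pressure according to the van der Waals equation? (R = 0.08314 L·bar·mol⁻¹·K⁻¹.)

P = nRT/(V − nb) − a n²/V²
nRT/(V − nb) = (4.50)(0.08314)(245.7)/(5.18 − 4.50×0.0431) = 91.924/4.9861 = 18.436 bar
a n²/V² = (2.34)(4.50)²/(5.18)² = 1.7660 bar
P = 18.436 − 1.7660 = 16.67 bar

P ≈ 16.67 bar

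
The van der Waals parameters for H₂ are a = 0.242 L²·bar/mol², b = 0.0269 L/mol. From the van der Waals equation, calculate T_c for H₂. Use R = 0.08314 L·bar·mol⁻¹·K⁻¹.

T_c ≈ 32.06 K

For a van der Waals gas, T_c = 8a/(27Rb).
T_c = 8×0.242/(27×0.08314×0.0269) = 1.9360/0.060385 = 32.06 K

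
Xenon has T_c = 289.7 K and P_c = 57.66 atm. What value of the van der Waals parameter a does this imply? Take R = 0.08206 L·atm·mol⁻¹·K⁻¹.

a ≈ 4.135 L²·atm/mol²

From T_c = 8a/(27Rb) and P_c = a/(27b²): a = 27 R² T_c²/(64 P_c).
a = 27×(0.08206)²×(289.7)²/(64×57.66) = 15259/3690.2 = 4.135 L²·atm/mol²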